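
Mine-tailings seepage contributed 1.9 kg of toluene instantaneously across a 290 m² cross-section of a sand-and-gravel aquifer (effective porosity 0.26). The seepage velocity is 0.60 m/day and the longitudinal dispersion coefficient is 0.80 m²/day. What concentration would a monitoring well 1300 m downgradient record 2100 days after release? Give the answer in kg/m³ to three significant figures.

0.000137 kg/m³

For an instantaneous plane source, C(x,t) = M/(n_e·A·√(4πDt)) · exp(−(x−vt)²/(4Dt)), with n_e·A the pore (flow) area.
Plume center vt = 0.60 × 2100 = 1260 m, so the well at 1300 m is 40 m downgradient of the peak.
√(4πDt) = 145.3 m, giving peak height M/(n_e·A·√(4πDt)) = 1.9/(0.26 × 290 × 145.3) = 0.0001734 kg/m³.
(x−vt)²/(4Dt) = (40)²/(4 × 0.80 × 2100) = 0.2381; exp(−0.2381) = 0.7881.
C = 0.0001734 × 0.7881 = 0.000137 kg/m³.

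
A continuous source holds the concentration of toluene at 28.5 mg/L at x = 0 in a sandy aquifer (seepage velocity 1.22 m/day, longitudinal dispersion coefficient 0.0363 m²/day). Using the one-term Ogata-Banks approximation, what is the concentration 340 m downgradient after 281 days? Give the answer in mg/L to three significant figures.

20.9 mg/L

For a continuous step input, C/C₀ ≈ ½·erfc((x−vt)/(2√(Dt))).
vt = 1.22 × 281 = 342.82 m and 2√(Dt) = 2√(0.0363 × 281) = 6.388 m.
Argument (x−vt)/(2√(Dt)) = (340 − 342.82)/6.388 = -0.4415; ½·erfc(-0.4415) = 0.7338.
C = 28.5 × 0.7338 = 20.9 mg/L.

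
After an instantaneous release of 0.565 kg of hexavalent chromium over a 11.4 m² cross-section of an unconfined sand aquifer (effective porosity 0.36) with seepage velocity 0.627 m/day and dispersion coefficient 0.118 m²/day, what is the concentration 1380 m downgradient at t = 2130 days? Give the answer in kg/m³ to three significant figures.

0.000342 kg/m³

For an instantaneous plane source, C(x,t) = M/(n_e·A·√(4πDt)) · exp(−(x−vt)²/(4Dt)), with n_e·A the pore (flow) area.
Plume center vt = 0.627 × 2130 = 1335.51 m, so the well at 1380 m is 44.49 m downgradient of the peak.
√(4πDt) = 56.20 m, giving peak height M/(n_e·A·√(4πDt)) = 0.565/(0.36 × 11.4 × 56.20) = 0.002450 kg/m³.
(x−vt)²/(4Dt) = (44.49)²/(4 × 0.118 × 2130) = 1.969; exp(−1.969) = 0.1396.
C = 0.002450 × 0.1396 = 0.000342 kg/m³.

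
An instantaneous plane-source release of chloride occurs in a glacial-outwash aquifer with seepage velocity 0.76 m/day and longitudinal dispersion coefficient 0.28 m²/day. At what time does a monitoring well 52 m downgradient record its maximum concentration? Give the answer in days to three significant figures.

67.9 days

For the 1D instantaneous-source solution, setting ∂C/∂t = 0 at fixed x gives v²t² + 2Dt − x² = 0, so t = (√(D² + v²x²) − D)/v².
√(D² + v²x²) = √(0.28² + 0.76² × 52²) = 39.52; v² = 0.5776.
t = (39.52 − 0.28)/0.5776 = 67.9 days (vs. the pure-advection estimate x/v = 68.4 d).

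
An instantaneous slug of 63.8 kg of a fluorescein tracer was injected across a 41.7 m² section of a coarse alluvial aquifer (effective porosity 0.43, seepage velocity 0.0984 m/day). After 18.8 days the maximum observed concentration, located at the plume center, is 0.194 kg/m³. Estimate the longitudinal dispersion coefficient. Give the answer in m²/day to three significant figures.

At the plume center C_max = M/(n_e·A·√(4πDt)), so D = M²/(4πt·(n_e·A·C_max)²).
n_e·A·C_max = 0.43 × 41.7 × 0.194 = 3.479 kg/m.
D = 63.8²/(4π × 18.8 × 3.479²) = 1.42 m²/day.

1.42 m²/day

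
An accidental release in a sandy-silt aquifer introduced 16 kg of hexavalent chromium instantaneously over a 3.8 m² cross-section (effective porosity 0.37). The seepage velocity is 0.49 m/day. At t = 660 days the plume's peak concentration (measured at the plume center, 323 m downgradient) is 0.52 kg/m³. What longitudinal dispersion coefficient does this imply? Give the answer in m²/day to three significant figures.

At the plume center C_max = M/(n_e·A·√(4πDt)), so D = M²/(4πt·(n_e·A·C_max)²).
n_e·A·C_max = 0.37 × 3.8 × 0.52 = 0.7311 kg/m.
D = 16²/(4π × 660 × 0.7311²) = 0.0577 m²/day.

0.0577 m²/day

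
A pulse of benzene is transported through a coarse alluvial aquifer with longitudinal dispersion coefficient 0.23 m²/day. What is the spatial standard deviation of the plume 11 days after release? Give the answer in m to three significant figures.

2.25 m

Dispersive spreading gives a Gaussian with σ² = 2Dt; advection only shifts the center.
σ = √(2 × 0.23 × 11) = 2.25 m.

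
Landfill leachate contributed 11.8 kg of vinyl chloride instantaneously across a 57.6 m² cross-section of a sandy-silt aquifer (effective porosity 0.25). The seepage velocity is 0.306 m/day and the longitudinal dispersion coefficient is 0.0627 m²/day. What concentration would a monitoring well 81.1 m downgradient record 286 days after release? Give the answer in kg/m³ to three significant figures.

For an instantaneous plane source, C(x,t) = M/(n_e·A·√(4πDt)) · exp(−(x−vt)²/(4Dt)), with n_e·A the pore (flow) area.
Plume center vt = 0.306 × 286 = 87.516 m, so the well at 81.1 m is 6.416 m upgradient of the peak.
√(4πDt) = 15.01 m, giving peak height M/(n_e·A·√(4πDt)) = 11.8/(0.25 × 57.6 × 15.01) = 0.05459 kg/m³.
(x−vt)²/(4Dt) = (-6.416)²/(4 × 0.0627 × 286) = 0.5739; exp(−0.5739) = 0.5633.
C = 0.05459 × 0.5633 = 0.0308 kg/m³.

0.0308 kg/m³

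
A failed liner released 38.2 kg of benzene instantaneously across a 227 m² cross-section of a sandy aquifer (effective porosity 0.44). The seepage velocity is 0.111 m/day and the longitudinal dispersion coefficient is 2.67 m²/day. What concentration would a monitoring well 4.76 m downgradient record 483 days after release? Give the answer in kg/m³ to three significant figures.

0.00189 kg/m³

For an instantaneous plane source, C(x,t) = M/(n_e·A·√(4πDt)) · exp(−(x−vt)²/(4Dt)), with n_e·A the pore (flow) area.
Plume center vt = 0.111 × 483 = 53.613 m, so the well at 4.76 m is 48.853 m upgradient of the peak.
√(4πDt) = 127.3 m, giving peak height M/(n_e·A·√(4πDt)) = 38.2/(0.44 × 227 × 127.3) = 0.003004 kg/m³.
(x−vt)²/(4Dt) = (-48.853)²/(4 × 2.67 × 483) = 0.4627; exp(−0.4627) = 0.6296.
C = 0.003004 × 0.6296 = 0.00189 kg/m³.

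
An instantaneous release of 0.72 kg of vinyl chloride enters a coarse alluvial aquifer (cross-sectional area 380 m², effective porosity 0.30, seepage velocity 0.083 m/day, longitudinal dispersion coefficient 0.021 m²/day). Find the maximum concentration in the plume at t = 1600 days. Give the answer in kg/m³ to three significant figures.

0.000307 kg/m³

The peak of an instantaneous 1D plume sits at x = vt; there the Gaussian factor is 1 and C_max = M/(n_e·A·√(4πDt)), where n_e·A is the pore area the mass is dissolved in.
√(4πDt) = √(4π × 0.021 × 1600) = 20.55 m, so C_max = 0.72/(0.30 × 380 × 20.55) = 0.000307 kg/m³.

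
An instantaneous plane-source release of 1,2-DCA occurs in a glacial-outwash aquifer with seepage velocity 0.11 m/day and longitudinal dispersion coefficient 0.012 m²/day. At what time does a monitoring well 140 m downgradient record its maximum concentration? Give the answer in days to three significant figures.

For the 1D instantaneous-source solution, setting ∂C/∂t = 0 at fixed x gives v²t² + 2Dt − x² = 0, so t = (√(D² + v²x²) − D)/v².
√(D² + v²x²) = √(0.012² + 0.11² × 140²) = 15.40; v² = 0.0121.
t = (15.40 − 0.012)/0.0121 = 1270 days (vs. the pure-advection estimate x/v = 1270 d).

1270 days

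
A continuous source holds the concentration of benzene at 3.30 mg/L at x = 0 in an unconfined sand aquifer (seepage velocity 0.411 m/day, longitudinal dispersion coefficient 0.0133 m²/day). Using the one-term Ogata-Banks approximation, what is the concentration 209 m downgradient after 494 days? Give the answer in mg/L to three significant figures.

0.165 mg/L

For a continuous step input, C/C₀ ≈ ½·erfc((x−vt)/(2√(Dt))).
vt = 0.411 × 494 = 203.034 m and 2√(Dt) = 2√(0.0133 × 494) = 5.126 m.
Argument (x−vt)/(2√(Dt)) = (209 − 203.034)/5.126 = 1.164; ½·erfc(1.164) = 0.04987.
C = 3.30 × 0.04987 = 0.165 mg/L.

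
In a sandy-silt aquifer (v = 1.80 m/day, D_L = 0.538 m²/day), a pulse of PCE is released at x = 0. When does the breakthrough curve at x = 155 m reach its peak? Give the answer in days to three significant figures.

For the 1D instantaneous-source solution, setting ∂C/∂t = 0 at fixed x gives v²t² + 2Dt − x² = 0, so t = (√(D² + v²x²) − D)/v².
√(D² + v²x²) = √(0.538² + 1.80² × 155²) = 279.0; v² = 3.24.
t = (279.0 − 0.538)/3.24 = 85.9 days (vs. the pure-advection estimate x/v = 86.1 d).

85.9 days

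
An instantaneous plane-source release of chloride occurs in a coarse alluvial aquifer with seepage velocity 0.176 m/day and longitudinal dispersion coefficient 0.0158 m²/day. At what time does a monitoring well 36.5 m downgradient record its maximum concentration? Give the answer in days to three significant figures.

207 days

For the 1D instantaneous-source solution, setting ∂C/∂t = 0 at fixed x gives v²t² + 2Dt − x² = 0, so t = (√(D² + v²x²) − D)/v².
√(D² + v²x²) = √(0.0158² + 0.176² × 36.5²) = 6.424; v² = 0.030976.
t = (6.424 − 0.0158)/0.030976 = 207 days (vs. the pure-advection estimate x/v = 207 d).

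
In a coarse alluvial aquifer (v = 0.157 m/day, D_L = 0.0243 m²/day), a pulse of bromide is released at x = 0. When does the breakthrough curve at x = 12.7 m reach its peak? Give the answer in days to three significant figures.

79.9 days

For the 1D instantaneous-source solution, setting ∂C/∂t = 0 at fixed x gives v²t² + 2Dt − x² = 0, so t = (√(D² + v²x²) − D)/v².
√(D² + v²x²) = √(0.0243² + 0.157² × 12.7²) = 1.994; v² = 0.024649.
t = (1.994 − 0.0243)/0.024649 = 79.9 days (vs. the pure-advection estimate x/v = 80.9 d).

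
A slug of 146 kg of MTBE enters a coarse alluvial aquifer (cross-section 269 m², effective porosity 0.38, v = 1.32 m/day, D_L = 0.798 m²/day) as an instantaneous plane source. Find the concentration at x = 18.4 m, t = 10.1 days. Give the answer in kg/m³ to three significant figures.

0.0640 kg/m³

For an instantaneous plane source, C(x,t) = M/(n_e·A·√(4πDt)) · exp(−(x−vt)²/(4Dt)), with n_e·A the pore (flow) area.
Plume center vt = 1.32 × 10.1 = 13.332 m, so the well at 18.4 m is 5.068 m downgradient of the peak.
√(4πDt) = 10.06 m, giving peak height M/(n_e·A·√(4πDt)) = 146/(0.38 × 269 × 10.06) = 0.1420 kg/m³.
(x−vt)²/(4Dt) = (5.068)²/(4 × 0.798 × 10.1) = 0.7967; exp(−0.7967) = 0.4508.
C = 0.1420 × 0.4508 = 0.0640 kg/m³.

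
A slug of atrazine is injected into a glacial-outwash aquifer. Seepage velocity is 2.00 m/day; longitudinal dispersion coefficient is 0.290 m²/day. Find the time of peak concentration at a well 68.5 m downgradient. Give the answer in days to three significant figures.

For the 1D instantaneous-source solution, setting ∂C/∂t = 0 at fixed x gives v²t² + 2Dt − x² = 0, so t = (√(D² + v²x²) − D)/v².
√(D² + v²x²) = √(0.290² + 2.00² × 68.5²) = 137.0; v² = 4.
t = (137.0 − 0.290)/4 = 34.2 days (vs. the pure-advection estimate x/v = 34.2 d).

34.2 days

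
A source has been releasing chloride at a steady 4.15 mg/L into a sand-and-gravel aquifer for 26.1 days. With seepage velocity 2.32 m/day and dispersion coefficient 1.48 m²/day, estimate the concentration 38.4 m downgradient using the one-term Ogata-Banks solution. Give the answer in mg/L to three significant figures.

4.13 mg/L

For a continuous step input, C/C₀ ≈ ½·erfc((x−vt)/(2√(Dt))).
vt = 2.32 × 26.1 = 60.552 m and 2√(Dt) = 2√(1.48 × 26.1) = 12.43 m.
Argument (x−vt)/(2√(Dt)) = (38.4 − 60.552)/12.43 = -1.782; ½·erfc(-1.782) = 0.9941.
C = 4.15 × 0.9941 = 4.13 mg/L.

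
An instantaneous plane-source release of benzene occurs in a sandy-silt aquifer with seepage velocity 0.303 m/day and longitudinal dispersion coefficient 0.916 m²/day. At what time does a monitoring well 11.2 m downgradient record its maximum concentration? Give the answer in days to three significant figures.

28.3 days

For the 1D instantaneous-source solution, setting ∂C/∂t = 0 at fixed x gives v²t² + 2Dt − x² = 0, so t = (√(D² + v²x²) − D)/v².
√(D² + v²x²) = √(0.916² + 0.303² × 11.2²) = 3.515; v² = 0.091809.
t = (3.515 − 0.916)/0.091809 = 28.3 days (vs. the pure-advection estimate x/v = 37.0 d).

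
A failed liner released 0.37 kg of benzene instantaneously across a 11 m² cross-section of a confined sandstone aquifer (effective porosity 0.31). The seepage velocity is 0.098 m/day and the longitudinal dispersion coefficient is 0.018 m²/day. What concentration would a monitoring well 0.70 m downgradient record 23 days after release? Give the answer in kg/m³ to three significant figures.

0.0111 kg/m³

For an instantaneous plane source, C(x,t) = M/(n_e·A·√(4πDt)) · exp(−(x−vt)²/(4Dt)), with n_e·A the pore (flow) area.
Plume center vt = 0.098 × 23 = 2.254 m, so the well at 0.70 m is 1.554 m upgradient of the peak.
√(4πDt) = 2.281 m, giving peak height M/(n_e·A·√(4πDt)) = 0.37/(0.31 × 11 × 2.281) = 0.04757 kg/m³.
(x−vt)²/(4Dt) = (-1.554)²/(4 × 0.018 × 23) = 1.458; exp(−1.458) = 0.2327.
C = 0.04757 × 0.2327 = 0.0111 kg/m³.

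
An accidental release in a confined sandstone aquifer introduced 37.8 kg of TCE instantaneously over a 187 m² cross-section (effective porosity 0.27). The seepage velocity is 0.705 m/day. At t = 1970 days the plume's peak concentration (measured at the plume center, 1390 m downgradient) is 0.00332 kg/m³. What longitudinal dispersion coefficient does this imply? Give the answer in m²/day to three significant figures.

At the plume center C_max = M/(n_e·A·√(4πDt)), so D = M²/(4πt·(n_e·A·C_max)²).
n_e·A·C_max = 0.27 × 187 × 0.00332 = 0.1676 kg/m.
D = 37.8²/(4π × 1970 × 0.1676²) = 2.05 m²/day.

2.05 m²/day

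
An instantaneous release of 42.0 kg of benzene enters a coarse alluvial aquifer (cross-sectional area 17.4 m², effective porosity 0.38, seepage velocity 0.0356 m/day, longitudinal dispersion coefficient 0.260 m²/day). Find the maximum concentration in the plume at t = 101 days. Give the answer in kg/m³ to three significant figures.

The peak of an instantaneous 1D plume sits at x = vt; there the Gaussian factor is 1 and C_max = M/(n_e·A·√(4πDt)), where n_e·A is the pore area the mass is dissolved in.
√(4πDt) = √(4π × 0.260 × 101) = 18.17 m, so C_max = 42.0/(0.38 × 17.4 × 18.17) = 0.350 kg/m³.

0.350 kg/m³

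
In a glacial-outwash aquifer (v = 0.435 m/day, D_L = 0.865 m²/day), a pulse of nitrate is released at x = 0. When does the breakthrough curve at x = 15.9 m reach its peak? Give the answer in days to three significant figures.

32.3 days

For the 1D instantaneous-source solution, setting ∂C/∂t = 0 at fixed x gives v²t² + 2Dt − x² = 0, so t = (√(D² + v²x²) − D)/v².
√(D² + v²x²) = √(0.865² + 0.435² × 15.9²) = 6.970; v² = 0.189225.
t = (6.970 − 0.865)/0.189225 = 32.3 days (vs. the pure-advection estimate x/v = 36.6 d).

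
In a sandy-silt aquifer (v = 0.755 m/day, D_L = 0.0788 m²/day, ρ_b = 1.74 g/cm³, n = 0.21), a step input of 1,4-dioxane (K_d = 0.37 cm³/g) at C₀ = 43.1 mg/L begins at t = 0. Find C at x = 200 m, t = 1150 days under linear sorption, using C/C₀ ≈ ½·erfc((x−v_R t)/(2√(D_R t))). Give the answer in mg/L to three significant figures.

42.2 mg/L

Retardation factor R = 1 + ρ_b·K_d/n = 1 + 1.74 × 0.37/0.21 = 4.066.
Sorption retards both mechanisms: v_R = v/R = 0.1857 m/day, D_R = D/R = 0.01938 m²/day.
v_R·t = 0.1857 × 1150 = 213.555 m; 2√(D_R t) = 9.442 m; argument = (200 − 213.555)/9.442 = -1.436.
C = C₀ × ½·erfc(-1.436) = 43.1 × 0.9789 = 42.2 mg/L.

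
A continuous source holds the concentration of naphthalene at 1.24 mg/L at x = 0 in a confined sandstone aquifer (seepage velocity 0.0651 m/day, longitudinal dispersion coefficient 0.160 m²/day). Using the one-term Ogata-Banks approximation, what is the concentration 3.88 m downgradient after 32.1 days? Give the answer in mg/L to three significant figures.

For a continuous step input, C/C₀ ≈ ½·erfc((x−vt)/(2√(Dt))).
vt = 0.0651 × 32.1 = 2.08971 m and 2√(Dt) = 2√(0.160 × 32.1) = 4.533 m.
Argument (x−vt)/(2√(Dt)) = (3.88 − 2.08971)/4.533 = 0.3949; ½·erfc(0.3949) = 0.2883.
C = 1.24 × 0.2883 = 0.357 mg/L.

0.357 mg/L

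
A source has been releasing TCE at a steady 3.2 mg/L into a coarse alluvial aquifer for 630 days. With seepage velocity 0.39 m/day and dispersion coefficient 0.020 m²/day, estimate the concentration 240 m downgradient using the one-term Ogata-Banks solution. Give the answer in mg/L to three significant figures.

For a continuous step input, C/C₀ ≈ ½·erfc((x−vt)/(2√(Dt))).
vt = 0.39 × 630 = 245.7 m and 2√(Dt) = 2√(0.020 × 630) = 7.099 m.
Argument (x−vt)/(2√(Dt)) = (240 − 245.7)/7.099 = -0.8029; ½·erfc(-0.8029) = 0.8719.
C = 3.2 × 0.8719 = 2.79 mg/L.

2.79 mg/L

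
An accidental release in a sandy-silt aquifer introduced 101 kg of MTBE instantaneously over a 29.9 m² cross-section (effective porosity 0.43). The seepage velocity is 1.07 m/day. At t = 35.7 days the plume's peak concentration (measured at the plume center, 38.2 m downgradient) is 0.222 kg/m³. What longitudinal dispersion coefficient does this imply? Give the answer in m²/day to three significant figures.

2.79 m²/day

At the plume center C_max = M/(n_e·A·√(4πDt)), so D = M²/(4πt·(n_e·A·C_max)²).
n_e·A·C_max = 0.43 × 29.9 × 0.222 = 2.854 kg/m.
D = 101²/(4π × 35.7 × 2.854²) = 2.79 m²/day.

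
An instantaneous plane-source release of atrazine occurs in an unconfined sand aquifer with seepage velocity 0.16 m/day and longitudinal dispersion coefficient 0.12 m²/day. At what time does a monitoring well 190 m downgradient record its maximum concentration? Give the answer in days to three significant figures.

For the 1D instantaneous-source solution, setting ∂C/∂t = 0 at fixed x gives v²t² + 2Dt − x² = 0, so t = (√(D² + v²x²) − D)/v².
√(D² + v²x²) = √(0.12² + 0.16² × 190²) = 30.40; v² = 0.0256.
t = (30.40 − 0.12)/0.0256 = 1180 days (vs. the pure-advection estimate x/v = 1190 d).

1180 days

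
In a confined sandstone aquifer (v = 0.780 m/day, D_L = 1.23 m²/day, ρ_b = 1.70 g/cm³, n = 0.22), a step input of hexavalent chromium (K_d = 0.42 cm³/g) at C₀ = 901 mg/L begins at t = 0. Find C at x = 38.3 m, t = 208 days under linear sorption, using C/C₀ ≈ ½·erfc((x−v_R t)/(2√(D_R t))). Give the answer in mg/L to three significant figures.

448 mg/L

Retardation factor R = 1 + ρ_b·K_d/n = 1 + 1.70 × 0.42/0.22 = 4.245.
Sorption retards both mechanisms: v_R = v/R = 0.1837 m/day, D_R = D/R = 0.2898 m²/day.
v_R·t = 0.1837 × 208 = 38.2096 m; 2√(D_R t) = 15.53 m; argument = (38.3 − 38.2096)/15.53 = 0.005821.
C = C₀ × ½·erfc(0.005821) = 901 × 0.4967 = 448 mg/L.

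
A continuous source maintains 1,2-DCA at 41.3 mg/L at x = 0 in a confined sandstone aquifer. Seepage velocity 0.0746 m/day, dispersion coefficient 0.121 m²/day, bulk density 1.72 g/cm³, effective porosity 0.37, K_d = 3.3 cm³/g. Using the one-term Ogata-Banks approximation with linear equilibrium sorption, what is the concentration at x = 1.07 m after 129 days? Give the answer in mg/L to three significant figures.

15.0 mg/L

Retardation factor R = 1 + ρ_b·K_d/n = 1 + 1.72 × 3.3/0.37 = 16.34.
Sorption retards both mechanisms: v_R = v/R = 0.004565 m/day, D_R = D/R = 0.007405 m²/day.
v_R·t = 0.004565 × 129 = 0.588885 m; 2√(D_R t) = 1.955 m; argument = (1.07 − 0.588885)/1.955 = 0.2461.
C = C₀ × ½·erfc(0.2461) = 41.3 × 0.3639 = 15.0 mg/L.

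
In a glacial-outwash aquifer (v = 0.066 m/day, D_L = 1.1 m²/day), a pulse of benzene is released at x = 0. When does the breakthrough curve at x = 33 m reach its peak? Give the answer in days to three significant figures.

For the 1D instantaneous-source solution, setting ∂C/∂t = 0 at fixed x gives v²t² + 2Dt − x² = 0, so t = (√(D² + v²x²) − D)/v².
√(D² + v²x²) = √(1.1² + 0.066² × 33²) = 2.440; v² = 0.004356.
t = (2.440 − 1.1)/0.004356 = 308 days (vs. the pure-advection estimate x/v = 500 d).

308 days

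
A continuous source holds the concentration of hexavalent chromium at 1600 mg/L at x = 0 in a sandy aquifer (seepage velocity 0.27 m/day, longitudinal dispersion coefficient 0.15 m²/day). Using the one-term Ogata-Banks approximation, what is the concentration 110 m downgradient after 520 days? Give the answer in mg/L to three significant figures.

For a continuous step input, C/C₀ ≈ ½·erfc((x−vt)/(2√(Dt))).
vt = 0.27 × 520 = 140.4 m and 2√(Dt) = 2√(0.15 × 520) = 17.66 m.
Argument (x−vt)/(2√(Dt)) = (110 − 140.4)/17.66 = -1.721; ½·erfc(-1.721) = 0.9925.
C = 1600 × 0.9925 = 1590 mg/L.

1590 mg/L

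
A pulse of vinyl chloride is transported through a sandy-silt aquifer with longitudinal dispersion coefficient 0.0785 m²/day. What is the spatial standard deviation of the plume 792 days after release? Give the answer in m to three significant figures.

Dispersive spreading gives a Gaussian with σ² = 2Dt; advection only shifts the center.
σ = √(2 × 0.0785 × 792) = 11.2 m.

11.2 m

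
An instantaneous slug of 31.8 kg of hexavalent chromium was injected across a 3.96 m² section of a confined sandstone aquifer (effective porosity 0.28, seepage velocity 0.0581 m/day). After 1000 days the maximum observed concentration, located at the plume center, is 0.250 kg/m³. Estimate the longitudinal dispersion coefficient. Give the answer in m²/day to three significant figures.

At the plume center C_max = M/(n_e·A·√(4πDt)), so D = M²/(4πt·(n_e·A·C_max)²).
n_e·A·C_max = 0.28 × 3.96 × 0.250 = 0.2772 kg/m.
D = 31.8²/(4π × 1000 × 0.2772²) = 1.05 m²/day.

1.05 m²/day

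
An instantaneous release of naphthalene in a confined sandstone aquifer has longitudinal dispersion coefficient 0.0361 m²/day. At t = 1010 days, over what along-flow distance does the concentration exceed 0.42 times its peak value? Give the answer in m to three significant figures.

The plume is Gaussian with σ = √(2Dt) = √(2 × 0.0361 × 1010) = 8.539 m.
C/C_peak = exp(−Δx²/(2σ²)) = 0.42 ⇒ Δx = σ·√(−2 ln 0.42) = 8.539 × 1.317 = 11.25 m.
Width = 2Δx = 22.5 m.

22.5 m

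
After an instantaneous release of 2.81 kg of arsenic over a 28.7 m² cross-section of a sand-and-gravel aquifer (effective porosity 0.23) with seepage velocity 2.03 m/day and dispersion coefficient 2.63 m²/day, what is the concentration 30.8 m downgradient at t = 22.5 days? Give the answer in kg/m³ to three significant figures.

For an instantaneous plane source, C(x,t) = M/(n_e·A·√(4πDt)) · exp(−(x−vt)²/(4Dt)), with n_e·A the pore (flow) area.
Plume center vt = 2.03 × 22.5 = 45.675 m, so the well at 30.8 m is 14.875 m upgradient of the peak.
√(4πDt) = 27.27 m, giving peak height M/(n_e·A·√(4πDt)) = 2.81/(0.23 × 28.7 × 27.27) = 0.01561 kg/m³.
(x−vt)²/(4Dt) = (-14.875)²/(4 × 2.63 × 22.5) = 0.9348; exp(−0.9348) = 0.3927.
C = 0.01561 × 0.3927 = 0.00613 kg/m³.

0.00613 kg/m³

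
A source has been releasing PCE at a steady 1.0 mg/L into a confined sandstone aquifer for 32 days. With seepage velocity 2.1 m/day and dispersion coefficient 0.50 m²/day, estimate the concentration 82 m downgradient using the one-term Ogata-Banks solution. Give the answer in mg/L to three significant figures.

0.00444 mg/L

For a continuous step input, C/C₀ ≈ ½·erfc((x−vt)/(2√(Dt))).
vt = 2.1 × 32 = 67.2 m and 2√(Dt) = 2√(0.50 × 32) = 8.000 m.
Argument (x−vt)/(2√(Dt)) = (82 − 67.2)/8.000 = 1.850; ½·erfc(1.850) = 0.004444.
C = 1.0 × 0.004444 = 0.00444 mg/L.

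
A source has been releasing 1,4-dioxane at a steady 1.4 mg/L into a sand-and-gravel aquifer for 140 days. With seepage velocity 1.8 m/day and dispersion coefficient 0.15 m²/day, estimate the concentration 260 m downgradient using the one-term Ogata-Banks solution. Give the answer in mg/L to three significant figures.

0.152 mg/L

For a continuous step input, C/C₀ ≈ ½·erfc((x−vt)/(2√(Dt))).
vt = 1.8 × 140 = 252 m and 2√(Dt) = 2√(0.15 × 140) = 9.165 m.
Argument (x−vt)/(2√(Dt)) = (260 − 252)/9.165 = 0.8729; ½·erfc(0.8729) = 0.1085.
C = 1.4 × 0.1085 = 0.152 mg/L.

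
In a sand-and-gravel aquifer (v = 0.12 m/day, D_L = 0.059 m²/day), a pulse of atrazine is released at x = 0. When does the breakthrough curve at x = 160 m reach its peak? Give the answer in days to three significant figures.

For the 1D instantaneous-source solution, setting ∂C/∂t = 0 at fixed x gives v²t² + 2Dt − x² = 0, so t = (√(D² + v²x²) − D)/v².
√(D² + v²x²) = √(0.059² + 0.12² × 160²) = 19.20; v² = 0.0144.
t = (19.20 − 0.059)/0.0144 = 1330 days (vs. the pure-advection estimate x/v = 1330 d).

1330 days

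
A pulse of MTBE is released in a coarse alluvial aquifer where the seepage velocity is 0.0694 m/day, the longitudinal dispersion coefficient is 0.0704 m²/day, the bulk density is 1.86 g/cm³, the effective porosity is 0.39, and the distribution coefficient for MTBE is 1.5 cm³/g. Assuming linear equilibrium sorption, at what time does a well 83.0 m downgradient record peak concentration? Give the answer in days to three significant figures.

Retardation factor R = 1 + ρ_b·K_d/n = 1 + 1.86 × 1.5/0.39 = 8.154.
Sorption retards both mechanisms: v_R = v/R = 0.008511 m/day, D_R = D/R = 0.008634 m²/day.
Peak time from v_R²t² + 2D_R t − x² = 0: t = (√(D_R² + v_R²x²) − D_R)/v_R².
√(D_R² + v_R²x²) = √(0.008634² + 0.008511² × 83.0²) = 0.7065; v_R² = 7.244e-05.
t = (0.7065 − 0.008634)/7.244e-05 = 9630 days.

9630 days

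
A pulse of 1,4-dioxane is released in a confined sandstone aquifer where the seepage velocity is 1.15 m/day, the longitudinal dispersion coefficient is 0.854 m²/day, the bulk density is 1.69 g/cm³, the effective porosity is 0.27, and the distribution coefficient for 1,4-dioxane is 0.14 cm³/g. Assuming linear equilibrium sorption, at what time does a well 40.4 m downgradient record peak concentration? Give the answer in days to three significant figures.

64.7 days

Retardation factor R = 1 + ρ_b·K_d/n = 1 + 1.69 × 0.14/0.27 = 1.876.
Sorption retards both mechanisms: v_R = v/R = 0.6130 m/day, D_R = D/R = 0.4552 m²/day.
Peak time from v_R²t² + 2D_R t − x² = 0: t = (√(D_R² + v_R²x²) − D_R)/v_R².
√(D_R² + v_R²x²) = √(0.4552² + 0.6130² × 40.4²) = 24.77; v_R² = 0.3758.
t = (24.77 − 0.4552)/0.3758 = 64.7 days.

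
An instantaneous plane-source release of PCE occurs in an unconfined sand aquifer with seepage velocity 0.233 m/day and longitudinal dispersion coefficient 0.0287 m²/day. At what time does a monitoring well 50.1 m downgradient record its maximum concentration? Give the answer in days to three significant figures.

For the 1D instantaneous-source solution, setting ∂C/∂t = 0 at fixed x gives v²t² + 2Dt − x² = 0, so t = (√(D² + v²x²) − D)/v².
√(D² + v²x²) = √(0.0287² + 0.233² × 50.1²) = 11.67; v² = 0.054289.
t = (11.67 − 0.0287)/0.054289 = 214 days (vs. the pure-advection estimate x/v = 215 d).

214 days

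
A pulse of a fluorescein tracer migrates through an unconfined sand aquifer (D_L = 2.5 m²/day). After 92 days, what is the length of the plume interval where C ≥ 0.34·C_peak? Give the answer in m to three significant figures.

63.0 m

The plume is Gaussian with σ = √(2Dt) = √(2 × 2.5 × 92) = 21.45 m.
C/C_peak = exp(−Δx²/(2σ²)) = 0.34 ⇒ Δx = σ·√(−2 ln 0.34) = 21.45 × 1.469 = 31.51 m.
Width = 2Δx = 63.0 m.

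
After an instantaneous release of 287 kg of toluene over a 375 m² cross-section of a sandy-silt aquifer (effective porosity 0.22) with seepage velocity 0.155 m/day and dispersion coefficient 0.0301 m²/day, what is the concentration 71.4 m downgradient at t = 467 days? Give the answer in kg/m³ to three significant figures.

For an instantaneous plane source, C(x,t) = M/(n_e·A·√(4πDt)) · exp(−(x−vt)²/(4Dt)), with n_e·A the pore (flow) area.
Plume center vt = 0.155 × 467 = 72.385 m, so the well at 71.4 m is 0.985 m upgradient of the peak.
√(4πDt) = 13.29 m, giving peak height M/(n_e·A·√(4πDt)) = 287/(0.22 × 375 × 13.29) = 0.2618 kg/m³.
(x−vt)²/(4Dt) = (-0.985)²/(4 × 0.0301 × 467) = 0.01726; exp(−0.01726) = 0.9829.
C = 0.2618 × 0.9829 = 0.257 kg/m³.

0.257 kg/m³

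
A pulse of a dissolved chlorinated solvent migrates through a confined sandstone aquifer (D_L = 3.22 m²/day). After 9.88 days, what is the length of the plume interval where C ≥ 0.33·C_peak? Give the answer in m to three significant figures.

The plume is Gaussian with σ = √(2Dt) = √(2 × 3.22 × 9.88) = 7.977 m.
C/C_peak = exp(−Δx²/(2σ²)) = 0.33 ⇒ Δx = σ·√(−2 ln 0.33) = 7.977 × 1.489 = 11.88 m.
Width = 2Δx = 23.8 m.

23.8 m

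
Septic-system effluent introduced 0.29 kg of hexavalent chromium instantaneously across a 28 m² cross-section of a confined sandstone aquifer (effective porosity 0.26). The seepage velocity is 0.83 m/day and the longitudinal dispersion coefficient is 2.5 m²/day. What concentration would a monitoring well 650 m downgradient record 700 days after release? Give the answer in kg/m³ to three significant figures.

0.000136 kg/m³

For an instantaneous plane source, C(x,t) = M/(n_e·A·√(4πDt)) · exp(−(x−vt)²/(4Dt)), with n_e·A the pore (flow) area.
Plume center vt = 0.83 × 700 = 581 m, so the well at 650 m is 69 m downgradient of the peak.
√(4πDt) = 148.3 m, giving peak height M/(n_e·A·√(4πDt)) = 0.29/(0.26 × 28 × 148.3) = 0.0002686 kg/m³.
(x−vt)²/(4Dt) = (69)²/(4 × 2.5 × 700) = 0.6801; exp(−0.6801) = 0.5066.
C = 0.0002686 × 0.5066 = 0.000136 kg/m³.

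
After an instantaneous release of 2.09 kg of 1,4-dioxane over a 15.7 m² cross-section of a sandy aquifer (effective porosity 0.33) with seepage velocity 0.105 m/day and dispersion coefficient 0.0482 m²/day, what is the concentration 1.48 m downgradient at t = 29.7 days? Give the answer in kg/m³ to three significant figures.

For an instantaneous plane source, C(x,t) = M/(n_e·A·√(4πDt)) · exp(−(x−vt)²/(4Dt)), with n_e·A the pore (flow) area.
Plume center vt = 0.105 × 29.7 = 3.1185 m, so the well at 1.48 m is 1.6385 m upgradient of the peak.
√(4πDt) = 4.241 m, giving peak height M/(n_e·A·√(4πDt)) = 2.09/(0.33 × 15.7 × 4.241) = 0.09512 kg/m³.
(x−vt)²/(4Dt) = (-1.6385)²/(4 × 0.0482 × 29.7) = 0.4688; exp(−0.4688) = 0.6258.
C = 0.09512 × 0.6258 = 0.0595 kg/m³.

0.0595 kg/m³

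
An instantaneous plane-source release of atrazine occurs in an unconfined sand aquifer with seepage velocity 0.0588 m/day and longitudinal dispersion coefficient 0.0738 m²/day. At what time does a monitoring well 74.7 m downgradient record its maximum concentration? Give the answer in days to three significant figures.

1250 days

For the 1D instantaneous-source solution, setting ∂C/∂t = 0 at fixed x gives v²t² + 2Dt − x² = 0, so t = (√(D² + v²x²) − D)/v².
√(D² + v²x²) = √(0.0738² + 0.0588² × 74.7²) = 4.393; v² = 0.00345744.
t = (4.393 − 0.0738)/0.00345744 = 1250 days (vs. the pure-advection estimate x/v = 1270 d).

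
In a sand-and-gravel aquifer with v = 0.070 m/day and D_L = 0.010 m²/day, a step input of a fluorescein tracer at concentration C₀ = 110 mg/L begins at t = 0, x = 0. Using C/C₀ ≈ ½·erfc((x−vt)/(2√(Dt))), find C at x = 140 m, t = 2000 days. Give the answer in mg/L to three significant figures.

For a continuous step input, C/C₀ ≈ ½·erfc((x−vt)/(2√(Dt))).
vt = 0.070 × 2000 = 140 m and 2√(Dt) = 2√(0.010 × 2000) = 8.944 m.
Argument (x−vt)/(2√(Dt)) = (140 − 140)/8.944 = 0; ½·erfc(0) = 0.5000.
C = 110 × 0.5000 = 55.0 mg/L.

55.0 mg/L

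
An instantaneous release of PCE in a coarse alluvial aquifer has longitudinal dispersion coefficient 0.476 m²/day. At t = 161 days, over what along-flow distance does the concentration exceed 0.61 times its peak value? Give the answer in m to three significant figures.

24.6 m

The plume is Gaussian with σ = √(2Dt) = √(2 × 0.476 × 161) = 12.38 m.
C/C_peak = exp(−Δx²/(2σ²)) = 0.61 ⇒ Δx = σ·√(−2 ln 0.61) = 12.38 × 0.9943 = 12.31 m.
Width = 2Δx = 24.6 m.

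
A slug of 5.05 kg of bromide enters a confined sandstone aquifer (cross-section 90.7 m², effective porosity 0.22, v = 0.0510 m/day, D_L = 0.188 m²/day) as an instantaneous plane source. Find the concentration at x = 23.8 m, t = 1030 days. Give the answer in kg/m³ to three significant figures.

0.00177 kg/m³

For an instantaneous plane source, C(x,t) = M/(n_e·A·√(4πDt)) · exp(−(x−vt)²/(4Dt)), with n_e·A the pore (flow) area.
Plume center vt = 0.0510 × 1030 = 52.53 m, so the well at 23.8 m is 28.73 m upgradient of the peak.
√(4πDt) = 49.33 m, giving peak height M/(n_e·A·√(4πDt)) = 5.05/(0.22 × 90.7 × 49.33) = 0.005130 kg/m³.
(x−vt)²/(4Dt) = (-28.73)²/(4 × 0.188 × 1030) = 1.066; exp(−1.066) = 0.3444.
C = 0.005130 × 0.3444 = 0.00177 kg/m³.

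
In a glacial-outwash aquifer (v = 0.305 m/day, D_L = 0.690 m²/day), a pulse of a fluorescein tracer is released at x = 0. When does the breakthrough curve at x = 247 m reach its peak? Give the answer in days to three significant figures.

802 days

For the 1D instantaneous-source solution, setting ∂C/∂t = 0 at fixed x gives v²t² + 2Dt − x² = 0, so t = (√(D² + v²x²) − D)/v².
√(D² + v²x²) = √(0.690² + 0.305² × 247²) = 75.34; v² = 0.093025.
t = (75.34 − 0.690)/0.093025 = 802 days (vs. the pure-advection estimate x/v = 810 d).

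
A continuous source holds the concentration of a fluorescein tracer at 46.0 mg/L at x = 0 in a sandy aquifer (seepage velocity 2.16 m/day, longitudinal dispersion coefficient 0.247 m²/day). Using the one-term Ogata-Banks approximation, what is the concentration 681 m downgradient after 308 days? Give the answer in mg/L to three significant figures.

For a continuous step input, C/C₀ ≈ ½·erfc((x−vt)/(2√(Dt))).
vt = 2.16 × 308 = 665.28 m and 2√(Dt) = 2√(0.247 × 308) = 17.44 m.
Argument (x−vt)/(2√(Dt)) = (681 − 665.28)/17.44 = 0.9014; ½·erfc(0.9014) = 0.1012.
C = 46.0 × 0.1012 = 4.66 mg/L.

4.66 mg/L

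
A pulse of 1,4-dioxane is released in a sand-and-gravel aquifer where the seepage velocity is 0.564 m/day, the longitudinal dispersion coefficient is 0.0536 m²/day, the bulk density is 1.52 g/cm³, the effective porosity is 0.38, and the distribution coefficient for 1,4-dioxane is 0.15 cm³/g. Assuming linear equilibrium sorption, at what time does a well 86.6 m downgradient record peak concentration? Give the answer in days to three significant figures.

Retardation factor R = 1 + ρ_b·K_d/n = 1 + 1.52 × 0.15/0.38 = 1.600.
Sorption retards both mechanisms: v_R = v/R = 0.3525 m/day, D_R = D/R = 0.03350 m²/day.
Peak time from v_R²t² + 2D_R t − x² = 0: t = (√(D_R² + v_R²x²) − D_R)/v_R².
√(D_R² + v_R²x²) = √(0.03350² + 0.3525² × 86.6²) = 30.53; v_R² = 0.1243.
t = (30.53 − 0.03350)/0.1243 = 245 days.

245 days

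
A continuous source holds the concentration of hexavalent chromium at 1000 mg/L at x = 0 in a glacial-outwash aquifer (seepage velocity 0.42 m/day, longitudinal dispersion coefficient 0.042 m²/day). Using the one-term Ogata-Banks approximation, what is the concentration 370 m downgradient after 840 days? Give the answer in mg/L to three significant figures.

20.3 mg/L

For a continuous step input, C/C₀ ≈ ½·erfc((x−vt)/(2√(Dt))).
vt = 0.42 × 840 = 352.8 m and 2√(Dt) = 2√(0.042 × 840) = 11.88 m.
Argument (x−vt)/(2√(Dt)) = (370 − 352.8)/11.88 = 1.448; ½·erfc(1.448) = 0.02029.
C = 1000 × 0.02029 = 20.3 mg/L.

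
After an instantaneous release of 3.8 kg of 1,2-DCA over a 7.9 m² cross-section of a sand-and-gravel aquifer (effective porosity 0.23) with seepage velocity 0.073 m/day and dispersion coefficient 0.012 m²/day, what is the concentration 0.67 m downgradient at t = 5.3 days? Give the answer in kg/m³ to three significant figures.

1.71 kg/m³

For an instantaneous plane source, C(x,t) = M/(n_e·A·√(4πDt)) · exp(−(x−vt)²/(4Dt)), with n_e·A the pore (flow) area.
Plume center vt = 0.073 × 5.3 = 0.3869 m, so the well at 0.67 m is 0.2831 m downgradient of the peak.
√(4πDt) = 0.8940 m, giving peak height M/(n_e·A·√(4πDt)) = 3.8/(0.23 × 7.9 × 0.8940) = 2.339 kg/m³.
(x−vt)²/(4Dt) = (0.2831)²/(4 × 0.012 × 5.3) = 0.3150; exp(−0.3150) = 0.7298.
C = 2.339 × 0.7298 = 1.71 kg/m³.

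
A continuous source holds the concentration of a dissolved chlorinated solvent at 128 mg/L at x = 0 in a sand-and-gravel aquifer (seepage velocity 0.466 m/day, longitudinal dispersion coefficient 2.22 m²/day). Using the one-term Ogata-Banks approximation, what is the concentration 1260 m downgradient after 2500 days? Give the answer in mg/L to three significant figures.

23.5 mg/L

For a continuous step input, C/C₀ ≈ ½·erfc((x−vt)/(2√(Dt))).
vt = 0.466 × 2500 = 1165 m and 2√(Dt) = 2√(2.22 × 2500) = 149.0 m.
Argument (x−vt)/(2√(Dt)) = (1260 − 1165)/149.0 = 0.6376; ½·erfc(0.6376) = 0.1836.
C = 128 × 0.1836 = 23.5 mg/L.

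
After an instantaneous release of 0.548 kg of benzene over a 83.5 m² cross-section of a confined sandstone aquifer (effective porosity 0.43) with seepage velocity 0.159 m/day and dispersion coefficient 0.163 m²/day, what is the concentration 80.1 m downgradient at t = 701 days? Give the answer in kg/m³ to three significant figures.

4.68e-05 kg/m³

For an instantaneous plane source, C(x,t) = M/(n_e·A·√(4πDt)) · exp(−(x−vt)²/(4Dt)), with n_e·A the pore (flow) area.
Plume center vt = 0.159 × 701 = 111.459 m, so the well at 80.1 m is 31.359 m upgradient of the peak.
√(4πDt) = 37.89 m, giving peak height M/(n_e·A·√(4πDt)) = 0.548/(0.43 × 83.5 × 37.89) = 0.0004028 kg/m³.
(x−vt)²/(4Dt) = (-31.359)²/(4 × 0.163 × 701) = 2.152; exp(−2.152) = 0.1163.
C = 0.0004028 × 0.1163 = 4.68e-05 kg/m³.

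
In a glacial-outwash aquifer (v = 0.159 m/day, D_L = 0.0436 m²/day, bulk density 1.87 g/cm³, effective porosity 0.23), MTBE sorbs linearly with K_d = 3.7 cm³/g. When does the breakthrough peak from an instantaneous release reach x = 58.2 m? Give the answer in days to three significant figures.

11300 days

Retardation factor R = 1 + ρ_b·K_d/n = 1 + 1.87 × 3.7/0.23 = 31.08.
Sorption retards both mechanisms: v_R = v/R = 0.005116 m/day, D_R = D/R = 0.001403 m²/day.
Peak time from v_R²t² + 2D_R t − x² = 0: t = (√(D_R² + v_R²x²) − D_R)/v_R².
√(D_R² + v_R²x²) = √(0.001403² + 0.005116² × 58.2²) = 0.2978; v_R² = 2.617e-05.
t = (0.2978 − 0.001403)/2.617e-05 = 11300 days.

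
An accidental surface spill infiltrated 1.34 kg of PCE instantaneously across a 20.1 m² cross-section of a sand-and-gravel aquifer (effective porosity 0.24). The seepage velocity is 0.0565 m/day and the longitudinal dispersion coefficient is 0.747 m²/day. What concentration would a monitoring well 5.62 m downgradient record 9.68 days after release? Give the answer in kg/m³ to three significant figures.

0.0120 kg/m³

For an instantaneous plane source, C(x,t) = M/(n_e·A·√(4πDt)) · exp(−(x−vt)²/(4Dt)), with n_e·A the pore (flow) area.
Plume center vt = 0.0565 × 9.68 = 0.54692 m, so the well at 5.62 m is 5.07308 m downgradient of the peak.
√(4πDt) = 9.532 m, giving peak height M/(n_e·A·√(4πDt)) = 1.34/(0.24 × 20.1 × 9.532) = 0.02914 kg/m³.
(x−vt)²/(4Dt) = (5.07308)²/(4 × 0.747 × 9.68) = 0.8898; exp(−0.8898) = 0.4107.
C = 0.02914 × 0.4107 = 0.0120 kg/m³.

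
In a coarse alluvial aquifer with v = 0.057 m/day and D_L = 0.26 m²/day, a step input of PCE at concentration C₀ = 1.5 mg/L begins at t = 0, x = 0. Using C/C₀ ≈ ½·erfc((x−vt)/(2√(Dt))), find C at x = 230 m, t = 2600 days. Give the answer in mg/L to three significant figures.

For a continuous step input, C/C₀ ≈ ½·erfc((x−vt)/(2√(Dt))).
vt = 0.057 × 2600 = 148.2 m and 2√(Dt) = 2√(0.26 × 2600) = 52.00 m.
Argument (x−vt)/(2√(Dt)) = (230 − 148.2)/52.00 = 1.573; ½·erfc(1.573) = 0.01306.
C = 1.5 × 0.01306 = 0.0196 mg/L.

0.0196 mg/L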